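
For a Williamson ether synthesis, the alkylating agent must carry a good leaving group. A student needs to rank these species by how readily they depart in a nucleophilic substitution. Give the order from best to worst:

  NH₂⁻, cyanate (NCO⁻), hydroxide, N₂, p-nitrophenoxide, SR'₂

N₂: no meaningful conjugate acid; N₂ departs as an exceptionally stable neutral molecule
SR'₂: pKₐ(R'₂SH⁺) ≈ -7 — neutral; leaves from a sulfonium salt (R–SR'₂⁺)
cyanate (NCO⁻): pKₐ(HOCN) ≈ 3.5
p-nitrophenoxide: pKₐ(p-nitrophenol) ≈ 7.2 — nitro group delocalises the charge; the classic chromogenic LG
hydroxide: pKₐ(H₂O) ≈ 15.7
NH₂⁻: pKₐ(NH₃) ≈ 38 — extremely strong base; never a leaving group

N₂ > SR'₂ > cyanate (NCO⁻) > p-nitrophenoxide > hydroxide > NH₂⁻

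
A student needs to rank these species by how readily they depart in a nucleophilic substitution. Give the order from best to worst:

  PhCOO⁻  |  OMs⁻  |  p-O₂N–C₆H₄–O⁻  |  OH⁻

OMs⁻ > PhCOO⁻ > p-O₂N–C₆H₄–O⁻ > OH⁻

Leaving-group ability tracks the stability of the departed species; conjugate-acid pKₐ is the usual yardstick (lower pKₐ → better LG).
OMs⁻: pKₐ(CH₃SO₃H (MsOH)) ≈ -1.9
PhCOO⁻: pKₐ(C₆H₅COOH) ≈ 4.2
p-O₂N–C₆H₄–O⁻: pKₐ(p-nitrophenol) ≈ 7.2
OH⁻: pKₐ(H₂O) ≈ 15.7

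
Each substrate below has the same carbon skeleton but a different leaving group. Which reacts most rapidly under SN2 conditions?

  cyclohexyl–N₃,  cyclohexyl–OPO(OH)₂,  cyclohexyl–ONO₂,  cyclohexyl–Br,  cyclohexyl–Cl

cyclohexyl–Br

The skeletons are identical, so relative rate is governed entirely by leaving-group ability.
Leaving-group ability tracks the stability of the departed species; conjugate-acid pKₐ is the usual yardstick (lower pKₐ → better LG).
cyclohexyl–Br loses Br⁻: pKₐ(HBr) ≈ -9
cyclohexyl–Cl loses Cl⁻: pKₐ(HCl) ≈ -7
cyclohexyl–ONO₂ loses NO₃⁻: pKₐ(HNO₃) ≈ -1.3
cyclohexyl–OPO(OH)₂ loses H₂PO₄⁻: pKₐ(H₃PO₄) ≈ 2.1
cyclohexyl–N₃ loses N₃⁻: pKₐ(HN₃) ≈ 4.7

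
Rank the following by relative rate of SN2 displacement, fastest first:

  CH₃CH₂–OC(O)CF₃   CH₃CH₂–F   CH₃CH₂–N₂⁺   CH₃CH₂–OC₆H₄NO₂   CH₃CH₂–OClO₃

With the same alkyl group throughout, only the leaving group differentiates the rates.
Leaving-group ability tracks the stability of the departed species; conjugate-acid pKₐ is the usual yardstick (lower pKₐ → better LG).
CH₃CH₂–N₂⁺ loses N₂: no meaningful conjugate acid; N₂ departs as an exceptionally stable neutral molecule
CH₃CH₂–OClO₃ loses ClO₄⁻: pKₐ(HClO₄) ≈ -10
CH₃CH₂–OC(O)CF₃ loses CF₃COO⁻: pKₐ(CF₃COOH) ≈ 0.2
CH₃CH₂–F loses F⁻: pKₐ(HF) ≈ 3.2
CH₃CH₂–OC₆H₄NO₂ loses p-O₂N–C₆H₄–O⁻: pKₐ(p-nitrophenol) ≈ 7.2

CH₃CH₂–N₂⁺ > CH₃CH₂–OClO₃ > CH₃CH₂–OC(O)CF₃ > CH₃CH₂–F > CH₃CH₂–OC₆H₄NO₂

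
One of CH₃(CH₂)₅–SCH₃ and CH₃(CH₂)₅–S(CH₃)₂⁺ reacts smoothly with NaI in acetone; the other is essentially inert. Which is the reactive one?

From CH₃(CH₂)₅–SCH₃ the departing group would be RS⁻ (pKₐ(RSH (a thiol)) ≈ 10.5). Moderately basic; rarely leaves without activation.
From CH₃(CH₂)₅–S(CH₃)₂⁺ the leaving group is SR'₂ (pKₐ(R'₂SH⁺) ≈ -7). Neutral; leaves from a sulfonium salt (R–SR'₂⁺).
(In practice CH₃(CH₂)₅–S(CH₃)₂⁺ is made from CH₃(CH₂)₅–SCH₃ by S-methylation with CH₃I, allowing neutral dimethyl sulfide, rather than methanethiolate, to depart.)

CH₃(CH₂)₅–S(CH₃)₂⁺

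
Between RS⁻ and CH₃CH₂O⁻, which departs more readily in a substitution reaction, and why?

RS⁻

RS⁻ is the better leaving group.
pKₐ(RSH (a thiol)) ≈ 10.5 versus pKₐ(CH₃CH₂OH) ≈ 16: RS⁻ is the much weaker base.
Moderately basic; rarely leaves without activation.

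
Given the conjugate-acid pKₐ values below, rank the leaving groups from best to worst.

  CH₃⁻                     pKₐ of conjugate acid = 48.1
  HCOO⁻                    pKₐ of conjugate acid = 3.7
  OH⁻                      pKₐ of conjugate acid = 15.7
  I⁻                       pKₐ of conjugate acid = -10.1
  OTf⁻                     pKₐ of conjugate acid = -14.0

Lower conjugate-acid pKₐ ⇒ weaker base ⇒ better leaving group.
Sorting by the given values: OTf⁻ (-14.0), I⁻ (-10.1), HCOO⁻ (3.7), OH⁻ (15.7), CH₃⁻ (48.1).

OTf⁻ > I⁻ > HCOO⁻ > OH⁻ > CH₃⁻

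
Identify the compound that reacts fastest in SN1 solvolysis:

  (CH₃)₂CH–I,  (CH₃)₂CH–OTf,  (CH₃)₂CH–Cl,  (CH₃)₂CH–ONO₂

Same R in every case — rank the leaving groups.
Rank by basicity of the departing species: weakest base leaves most easily.
(CH₃)₂CH–OTf loses OTf⁻: pKₐ(CF₃SO₃H (triflic acid)) ≈ -14
(CH₃)₂CH–I loses I⁻: pKₐ(HI) ≈ -10
(CH₃)₂CH–Cl loses Cl⁻: pKₐ(HCl) ≈ -7
(CH₃)₂CH–ONO₂ loses NO₃⁻: pKₐ(HNO₃) ≈ -1.3

(CH₃)₂CH–OTf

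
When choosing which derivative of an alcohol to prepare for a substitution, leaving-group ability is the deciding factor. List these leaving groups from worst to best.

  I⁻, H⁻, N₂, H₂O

H⁻ < H₂O < I⁻ < N₂

N₂: no meaningful conjugate acid; N₂ departs as an exceptionally stable neutral molecule
I⁻: pKₐ(HI) ≈ -10
H₂O: pKₐ(H₃O⁺) ≈ -1.7 — neutral; leaves from a protonated alcohol (R–OH₂⁺)
H⁻: pKₐ(H₂) ≈ 36 — extremely strong base; leaves only in special hydride-transfer contexts
Listed from poorest to best leaving group as asked.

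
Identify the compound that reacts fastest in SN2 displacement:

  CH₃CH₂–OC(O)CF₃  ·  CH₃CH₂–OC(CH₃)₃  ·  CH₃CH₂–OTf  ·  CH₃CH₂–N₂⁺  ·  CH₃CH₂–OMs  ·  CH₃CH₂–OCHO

CH₃CH₂–N₂⁺

The skeletons are identical, so relative rate is governed entirely by leaving-group ability.
The more stable X⁻ (or X) is on its own — i.e. the weaker a base it is — the better a leaving group it makes.
CH₃CH₂–N₂⁺ loses N₂: no meaningful conjugate acid; N₂ departs as an exceptionally stable neutral molecule
CH₃CH₂–OTf loses OTf⁻: pKₐ(CF₃SO₃H (triflic acid)) ≈ -14
CH₃CH₂–OMs loses OMs⁻: pKₐ(CH₃SO₃H (MsOH)) ≈ -1.9
CH₃CH₂–OC(O)CF₃ loses CF₃COO⁻: pKₐ(CF₃COOH) ≈ 0.2
CH₃CH₂–OCHO loses HCOO⁻: pKₐ(HCOOH) ≈ 3.8
CH₃CH₂–OC(CH₃)₃ loses (CH₃)₃CO⁻: pKₐ(t-BuOH) ≈ 18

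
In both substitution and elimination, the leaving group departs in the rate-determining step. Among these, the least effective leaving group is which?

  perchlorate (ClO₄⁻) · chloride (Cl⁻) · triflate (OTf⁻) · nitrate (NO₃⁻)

nitrate (NO₃⁻)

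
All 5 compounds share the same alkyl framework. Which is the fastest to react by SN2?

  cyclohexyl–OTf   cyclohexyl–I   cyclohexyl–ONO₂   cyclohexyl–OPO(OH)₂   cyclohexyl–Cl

With the same alkyl group throughout, only the leaving group differentiates the rates.
Leaving-group ability tracks the stability of the departed species; conjugate-acid pKₐ is the usual yardstick (lower pKₐ → better LG).
cyclohexyl–OTf loses OTf⁻: pKₐ(CF₃SO₃H (triflic acid)) ≈ -14
cyclohexyl–I loses I⁻: pKₐ(HI) ≈ -10
cyclohexyl–Cl loses Cl⁻: pKₐ(HCl) ≈ -7
cyclohexyl–ONO₂ loses NO₃⁻: pKₐ(HNO₃) ≈ -1.3
cyclohexyl–OPO(OH)₂ loses H₂PO₄⁻: pKₐ(H₃PO₄) ≈ 2.1

cyclohexyl–OTf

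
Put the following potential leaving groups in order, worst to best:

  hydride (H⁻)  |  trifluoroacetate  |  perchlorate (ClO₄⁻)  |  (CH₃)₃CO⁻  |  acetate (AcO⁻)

hydride (H⁻) < (CH₃)₃CO⁻ < acetate (AcO⁻) < trifluoroacetate < perchlorate (ClO₄⁻)

A good leaving group is a weak base: the lower the pKₐ of its conjugate acid, the more readily it departs.
perchlorate (ClO₄⁻): pKₐ(HClO₄) ≈ -10 — extremely weak base; rarely used for safety reasons
trifluoroacetate: pKₐ(CF₃COOH) ≈ 0.2
acetate (AcO⁻): pKₐ(CH₃COOH) ≈ 4.8 — resonance-stabilised but still a weak base
(CH₃)₃CO⁻: pKₐ(t-BuOH) ≈ 18
hydride (H⁻): pKₐ(H₂) ≈ 36 — extremely strong base; leaves only in special hydride-transfer contexts
Listed from poorest to best leaving group as asked.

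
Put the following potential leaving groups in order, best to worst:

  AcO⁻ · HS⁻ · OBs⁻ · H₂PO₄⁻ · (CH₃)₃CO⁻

OBs⁻ > H₂PO₄⁻ > AcO⁻ > HS⁻ > (CH₃)₃CO⁻

Rank by basicity of the departing species: weakest base leaves most easily.
OBs⁻: pKₐ(p-BrC₆H₄SO₃H) ≈ -2.8
H₂PO₄⁻: pKₐ(H₃PO₄) ≈ 2.1 — moderate base; biological leaving group after further activation
AcO⁻: pKₐ(CH₃COOH) ≈ 4.8 — resonance-stabilised but still a weak base
HS⁻: pKₐ(H₂S) ≈ 7 — larger and more polarisable than the oxygen analogue
(CH₃)₃CO⁻: pKₐ(t-BuOH) ≈ 18 — bulky, strongly basic alkoxide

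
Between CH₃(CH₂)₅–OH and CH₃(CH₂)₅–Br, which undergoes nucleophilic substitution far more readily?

From CH₃(CH₂)₅–OH the departing group would be OH⁻ (pKₐ(H₂O) ≈ 15.7). Strong base; essentially never leaves without prior activation.
From CH₃(CH₂)₅–Br the leaving group is Br⁻ (pKₐ(HBr) ≈ -9). Weak base; good leaving group.
(In practice CH₃(CH₂)₅–Br is made from CH₃(CH₂)₅–OH by treatment with PBr₃, replacing the hydroxyl with bromide.)

CH₃(CH₂)₅–Br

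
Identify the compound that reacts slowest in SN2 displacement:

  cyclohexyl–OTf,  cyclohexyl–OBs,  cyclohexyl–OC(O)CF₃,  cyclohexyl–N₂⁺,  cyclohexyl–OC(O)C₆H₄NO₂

cyclohexyl–OC(O)C₆H₄NO₂

Same R in every case — rank the leaving groups.
Leaving-group ability tracks the stability of the departed species; conjugate-acid pKₐ is the usual yardstick (lower pKₐ → better LG).
cyclohexyl–N₂⁺ loses N₂: no meaningful conjugate acid; N₂ departs as an exceptionally stable neutral molecule
cyclohexyl–OTf loses OTf⁻: pKₐ(CF₃SO₃H (triflic acid)) ≈ -14
cyclohexyl–OBs loses OBs⁻: pKₐ(p-BrC₆H₄SO₃H) ≈ -2.8
cyclohexyl–OC(O)CF₃ loses CF₃COO⁻: pKₐ(CF₃COOH) ≈ 0.2
cyclohexyl–OC(O)C₆H₄NO₂ loses p-O₂N–C₆H₄–COO⁻: pKₐ(p-nitrobenzoic acid) ≈ 3.4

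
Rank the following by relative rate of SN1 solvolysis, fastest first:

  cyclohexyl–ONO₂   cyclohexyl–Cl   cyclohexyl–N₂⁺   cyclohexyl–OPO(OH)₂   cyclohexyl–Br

Identical carbon frameworks mean the comparison reduces to leaving-group quality.
Rank by basicity of the departing species: weakest base leaves most easily.
cyclohexyl–N₂⁺ loses N₂: no meaningful conjugate acid; N₂ departs as an exceptionally stable neutral molecule
cyclohexyl–Br loses Br⁻: pKₐ(HBr) ≈ -9
cyclohexyl–Cl loses Cl⁻: pKₐ(HCl) ≈ -7
cyclohexyl–ONO₂ loses NO₃⁻: pKₐ(HNO₃) ≈ -1.3
cyclohexyl–OPO(OH)₂ loses H₂PO₄⁻: pKₐ(H₃PO₄) ≈ 2.1

cyclohexyl–N₂⁺ > cyclohexyl–Br > cyclohexyl–Cl > cyclohexyl–ONO₂ > cyclohexyl–OPO(OH)₂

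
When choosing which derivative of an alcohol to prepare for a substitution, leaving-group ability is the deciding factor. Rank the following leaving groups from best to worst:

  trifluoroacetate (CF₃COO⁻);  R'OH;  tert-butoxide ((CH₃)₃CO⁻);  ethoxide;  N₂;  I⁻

N₂ > I⁻ > R'OH > trifluoroacetate (CF₃COO⁻) > ethoxide > tert-butoxide ((CH₃)₃CO⁻)

A good leaving group is a weak base: the lower the pKₐ of its conjugate acid, the more readily it departs.
N₂: no meaningful conjugate acid; N₂ departs as an exceptionally stable neutral molecule
I⁻: pKₐ(HI) ≈ -10 — large, highly polarisable; very weak base
R'OH: pKₐ(R'OH₂⁺) ≈ -2.4 — neutral; leaves from a protonated ether (an oxonium ion, R–O(H)R'⁺)
trifluoroacetate (CF₃COO⁻): pKₐ(CF₃COOH) ≈ 0.2 — strongly electron-withdrawing CF₃ stabilises the carboxylate
ethoxide: pKₐ(CH₃CH₂OH) ≈ 16 — strong base; alkoxides do not leave unassisted
tert-butoxide ((CH₃)₃CO⁻): pKₐ(t-BuOH) ≈ 18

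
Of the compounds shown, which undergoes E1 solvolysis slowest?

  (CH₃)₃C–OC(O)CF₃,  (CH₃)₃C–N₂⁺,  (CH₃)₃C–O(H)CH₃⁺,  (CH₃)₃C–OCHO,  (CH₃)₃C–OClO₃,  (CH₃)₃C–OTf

(CH₃)₃C–OCHO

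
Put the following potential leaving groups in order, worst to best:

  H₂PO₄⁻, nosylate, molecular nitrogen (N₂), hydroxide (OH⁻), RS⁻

Rank by basicity of the departing species: weakest base leaves most easily.
molecular nitrogen (N₂): no meaningful conjugate acid; N₂ departs as an exceptionally stable neutral molecule
nosylate: pKₐ(p-O₂NC₆H₄SO₃H) ≈ -3.5
H₂PO₄⁻: pKₐ(H₃PO₄) ≈ 2.1
RS⁻: pKₐ(RSH (a thiol)) ≈ 10.5
hydroxide (OH⁻): pKₐ(H₂O) ≈ 15.7
Reversing gives the worst-to-best order requested.

hydroxide (OH⁻) < RS⁻ < H₂PO₄⁻ < nosylate < molecular nitrogen (N₂)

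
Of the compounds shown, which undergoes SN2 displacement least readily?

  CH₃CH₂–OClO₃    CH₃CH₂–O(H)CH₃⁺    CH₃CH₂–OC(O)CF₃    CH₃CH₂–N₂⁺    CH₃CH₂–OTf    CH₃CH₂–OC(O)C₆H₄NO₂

Same R in every case — rank the leaving groups.
Rank by basicity of the departing species: weakest base leaves most easily.
CH₃CH₂–N₂⁺ loses N₂: no meaningful conjugate acid; N₂ departs as an exceptionally stable neutral molecule
CH₃CH₂–OTf loses OTf⁻: pKₐ(CF₃SO₃H (triflic acid)) ≈ -14
CH₃CH₂–OClO₃ loses ClO₄⁻: pKₐ(HClO₄) ≈ -10
CH₃CH₂–O(H)CH₃⁺ loses R'OH: pKₐ(R'OH₂⁺) ≈ -2.4
CH₃CH₂–OC(O)CF₃ loses CF₃COO⁻: pKₐ(CF₃COOH) ≈ 0.2
CH₃CH₂–OC(O)C₆H₄NO₂ loses p-O₂N–C₆H₄–COO⁻: pKₐ(p-nitrobenzoic acid) ≈ 3.4

CH₃CH₂–OC(O)C₆H₄NO₂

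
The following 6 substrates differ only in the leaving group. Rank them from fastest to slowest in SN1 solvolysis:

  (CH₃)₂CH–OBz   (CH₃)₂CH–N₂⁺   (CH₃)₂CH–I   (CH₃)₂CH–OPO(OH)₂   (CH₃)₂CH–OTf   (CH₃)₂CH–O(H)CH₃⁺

(CH₃)₂CH–N₂⁺ > (CH₃)₂CH–OTf > (CH₃)₂CH–I > (CH₃)₂CH–O(H)CH₃⁺ > (CH₃)₂CH–OPO(OH)₂ > (CH₃)₂CH–OBz

With the same alkyl group throughout, only the leaving group differentiates the rates.
The more stable X⁻ (or X) is on its own — i.e. the weaker a base it is — the better a leaving group it makes.
(CH₃)₂CH–N₂⁺ loses N₂: no meaningful conjugate acid; N₂ departs as an exceptionally stable neutral molecule
(CH₃)₂CH–OTf loses OTf⁻: pKₐ(CF₃SO₃H (triflic acid)) ≈ -14
(CH₃)₂CH–I loses I⁻: pKₐ(HI) ≈ -10
(CH₃)₂CH–O(H)CH₃⁺ loses R'OH: pKₐ(R'OH₂⁺) ≈ -2.4
(CH₃)₂CH–OPO(OH)₂ loses H₂PO₄⁻: pKₐ(H₃PO₄) ≈ 2.1
(CH₃)₂CH–OBz loses PhCOO⁻: pKₐ(C₆H₅COOH) ≈ 4.2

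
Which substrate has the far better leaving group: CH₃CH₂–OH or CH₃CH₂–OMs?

From CH₃CH₂–OH the departing group would be OH⁻ (pKₐ(H₂O) ≈ 15.7). Strong base; essentially never leaves without prior activation.
From CH₃CH₂–OMs the leaving group is OMs⁻ (pKₐ(CH₃SO₃H (MsOH)) ≈ -1.9). Resonance-delocalised alkanesulfonate.
(In practice CH₃CH₂–OMs is made from CH₃CH₂–OH by treatment with MsCl / Et₃N, converting the hydroxyl into a mesylate.)

CH₃CH₂–OMs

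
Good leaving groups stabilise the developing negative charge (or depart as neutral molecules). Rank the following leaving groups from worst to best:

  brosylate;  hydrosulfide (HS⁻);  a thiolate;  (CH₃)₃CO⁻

The more stable X⁻ (or X) is on its own — i.e. the weaker a base it is — the better a leaving group it makes.
brosylate: pKₐ(p-BrC₆H₄SO₃H) ≈ -2.8
hydrosulfide (HS⁻): pKₐ(H₂S) ≈ 7
a thiolate: pKₐ(RSH (a thiol)) ≈ 10.5
(CH₃)₃CO⁻: pKₐ(t-BuOH) ≈ 18 — bulky, strongly basic alkoxide
The question asks for worst first, so the sequence is read in increasing leaving-group ability.

(CH₃)₃CO⁻ < a thiolate < hydrosulfide (HS⁻) < brosylate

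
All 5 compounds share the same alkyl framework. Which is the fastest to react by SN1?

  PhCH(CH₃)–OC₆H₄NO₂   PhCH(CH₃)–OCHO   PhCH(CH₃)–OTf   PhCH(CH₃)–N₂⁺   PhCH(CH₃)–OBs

PhCH(CH₃)–N₂⁺

With the same alkyl group throughout, only the leaving group differentiates the rates.
Leaving-group ability tracks the stability of the departed species; conjugate-acid pKₐ is the usual yardstick (lower pKₐ → better LG).
PhCH(CH₃)–N₂⁺ loses N₂: no meaningful conjugate acid; N₂ departs as an exceptionally stable neutral molecule
PhCH(CH₃)–OTf loses OTf⁻: pKₐ(CF₃SO₃H (triflic acid)) ≈ -14
PhCH(CH₃)–OBs loses OBs⁻: pKₐ(p-BrC₆H₄SO₃H) ≈ -2.8
PhCH(CH₃)–OCHO loses HCOO⁻: pKₐ(HCOOH) ≈ 3.8
PhCH(CH₃)–OC₆H₄NO₂ loses p-O₂N–C₆H₄–O⁻: pKₐ(p-nitrophenol) ≈ 7.2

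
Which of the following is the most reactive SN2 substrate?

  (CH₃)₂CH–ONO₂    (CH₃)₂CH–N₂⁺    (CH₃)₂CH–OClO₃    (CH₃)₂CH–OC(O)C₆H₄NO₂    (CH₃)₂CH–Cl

The skeletons are identical, so relative rate is governed entirely by leaving-group ability.
A good leaving group is a weak base: the lower the pKₐ of its conjugate acid, the more readily it departs.
(CH₃)₂CH–N₂⁺ loses N₂: no meaningful conjugate acid; N₂ departs as an exceptionally stable neutral molecule
(CH₃)₂CH–OClO₃ loses ClO₄⁻: pKₐ(HClO₄) ≈ -10
(CH₃)₂CH–Cl loses Cl⁻: pKₐ(HCl) ≈ -7
(CH₃)₂CH–ONO₂ loses NO₃⁻: pKₐ(HNO₃) ≈ -1.3
(CH₃)₂CH–OC(O)C₆H₄NO₂ loses p-O₂N–C₆H₄–COO⁻: pKₐ(p-nitrobenzoic acid) ≈ 3.4

(CH₃)₂CH–N₂⁺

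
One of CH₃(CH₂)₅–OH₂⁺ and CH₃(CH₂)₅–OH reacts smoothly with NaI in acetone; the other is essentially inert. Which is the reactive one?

CH₃(CH₂)₅–OH₂⁺

From CH₃(CH₂)₅–OH the departing group would be OH⁻ (pKₐ(H₂O) ≈ 15.7). Strong base; essentially never leaves without prior activation.
From CH₃(CH₂)₅–OH₂⁺ the leaving group is H₂O (pKₐ(H₃O⁺) ≈ -1.7). Neutral; leaves from a protonated alcohol (R–OH₂⁺).
(In practice CH₃(CH₂)₅–OH₂⁺ is made from CH₃(CH₂)₅–OH by protonation with strong acid, converting the leaving group from hydroxide to neutral water.)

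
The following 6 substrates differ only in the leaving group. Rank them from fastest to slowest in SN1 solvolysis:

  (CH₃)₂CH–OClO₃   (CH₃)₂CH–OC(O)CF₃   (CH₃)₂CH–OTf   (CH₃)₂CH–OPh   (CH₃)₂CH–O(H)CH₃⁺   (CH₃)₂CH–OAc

(CH₃)₂CH–OTf > (CH₃)₂CH–OClO₃ > (CH₃)₂CH–O(H)CH₃⁺ > (CH₃)₂CH–OC(O)CF₃ > (CH₃)₂CH–OAc > (CH₃)₂CH–OPh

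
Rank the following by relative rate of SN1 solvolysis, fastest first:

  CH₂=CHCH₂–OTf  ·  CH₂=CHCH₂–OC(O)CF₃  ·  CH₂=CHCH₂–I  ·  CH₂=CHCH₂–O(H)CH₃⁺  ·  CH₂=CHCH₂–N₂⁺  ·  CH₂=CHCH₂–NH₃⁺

With the same alkyl group throughout, only the leaving group differentiates the rates.
Rank by basicity of the departing species: weakest base leaves most easily.
CH₂=CHCH₂–N₂⁺ loses N₂: no meaningful conjugate acid; N₂ departs as an exceptionally stable neutral molecule
CH₂=CHCH₂–OTf loses OTf⁻: pKₐ(CF₃SO₃H (triflic acid)) ≈ -14
CH₂=CHCH₂–I loses I⁻: pKₐ(HI) ≈ -10
CH₂=CHCH₂–O(H)CH₃⁺ loses R'OH: pKₐ(R'OH₂⁺) ≈ -2.4
CH₂=CHCH₂–OC(O)CF₃ loses CF₃COO⁻: pKₐ(CF₃COOH) ≈ 0.2
CH₂=CHCH₂–NH₃⁺ loses NH₃: pKₐ(NH₄⁺) ≈ 9.2

CH₂=CHCH₂–N₂⁺ > CH₂=CHCH₂–OTf > CH₂=CHCH₂–I > CH₂=CHCH₂–O(H)CH₃⁺ > CH₂=CHCH₂–OC(O)CF₃ > CH₂=CHCH₂–NH₃⁺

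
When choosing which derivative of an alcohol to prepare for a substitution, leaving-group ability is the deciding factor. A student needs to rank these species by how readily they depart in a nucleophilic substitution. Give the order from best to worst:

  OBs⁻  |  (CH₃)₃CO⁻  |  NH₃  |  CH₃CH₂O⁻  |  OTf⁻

OTf⁻: pKₐ(CF₃SO₃H (triflic acid)) ≈ -14
OBs⁻: pKₐ(p-BrC₆H₄SO₃H) ≈ -2.8 — arenesulfonate with a p-bromo substituent
NH₃: pKₐ(NH₄⁺) ≈ 9.2 — neutral but moderately basic; leaves from R–NH₃⁺
CH₃CH₂O⁻: pKₐ(CH₃CH₂OH) ≈ 16
(CH₃)₃CO⁻: pKₐ(t-BuOH) ≈ 18 — bulky, strongly basic alkoxide

OTf⁻ > OBs⁻ > NH₃ > CH₃CH₂O⁻ > (CH₃)₃CO⁻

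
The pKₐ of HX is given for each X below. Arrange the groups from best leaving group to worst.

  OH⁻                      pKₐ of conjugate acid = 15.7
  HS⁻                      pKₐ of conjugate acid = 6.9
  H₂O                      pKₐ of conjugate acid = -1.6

H₂O > HS⁻ > OH⁻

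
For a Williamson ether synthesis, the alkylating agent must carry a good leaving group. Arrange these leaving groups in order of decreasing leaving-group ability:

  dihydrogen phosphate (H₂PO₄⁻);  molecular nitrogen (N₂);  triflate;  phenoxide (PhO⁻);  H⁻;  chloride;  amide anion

molecular nitrogen (N₂) > triflate > chloride > dihydrogen phosphate (H₂PO₄⁻) > phenoxide (PhO⁻) > H⁻ > amide anion

Rank by basicity of the departing species: weakest base leaves most easily.
molecular nitrogen (N₂): no meaningful conjugate acid; N₂ departs as an exceptionally stable neutral molecule
triflate: pKₐ(CF₃SO₃H (triflic acid)) ≈ -14
chloride: pKₐ(HCl) ≈ -7 — moderately weak base
dihydrogen phosphate (H₂PO₄⁻): pKₐ(H₃PO₄) ≈ 2.1 — moderate base; biological leaving group after further activation
phenoxide (PhO⁻): pKₐ(C₆H₅OH (phenol)) ≈ 10 — resonance into the ring helps, but still a poor LG
H⁻: pKₐ(H₂) ≈ 36 — extremely strong base; leaves only in special hydride-transfer contexts
amide anion: pKₐ(NH₃) ≈ 38 — extremely strong base; never a leaving group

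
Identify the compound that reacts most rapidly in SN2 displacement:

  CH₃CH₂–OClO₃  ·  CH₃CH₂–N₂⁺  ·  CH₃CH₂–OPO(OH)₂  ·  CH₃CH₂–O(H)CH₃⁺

CH₃CH₂–N₂⁺

The skeletons are identical, so relative rate is governed entirely by leaving-group ability.
A good leaving group is a weak base: the lower the pKₐ of its conjugate acid, the more readily it departs.
CH₃CH₂–N₂⁺ loses N₂: no meaningful conjugate acid; N₂ departs as an exceptionally stable neutral molecule
CH₃CH₂–OClO₃ loses ClO₄⁻: pKₐ(HClO₄) ≈ -10
CH₃CH₂–O(H)CH₃⁺ loses R'OH: pKₐ(R'OH₂⁺) ≈ -2.4
CH₃CH₂–OPO(OH)₂ loses H₂PO₄⁻: pKₐ(H₃PO₄) ≈ 2.1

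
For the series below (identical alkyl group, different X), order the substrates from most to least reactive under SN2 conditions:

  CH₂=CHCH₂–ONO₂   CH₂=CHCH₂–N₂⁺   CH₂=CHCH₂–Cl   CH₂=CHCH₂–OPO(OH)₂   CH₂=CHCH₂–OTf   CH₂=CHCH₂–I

CH₂=CHCH₂–N₂⁺ > CH₂=CHCH₂–OTf > CH₂=CHCH₂–I > CH₂=CHCH₂–Cl > CH₂=CHCH₂–ONO₂ > CH₂=CHCH₂–OPO(OH)₂

The skeletons are identical, so relative rate is governed entirely by leaving-group ability.
Leaving-group ability tracks the stability of the departed species; conjugate-acid pKₐ is the usual yardstick (lower pKₐ → better LG).
CH₂=CHCH₂–N₂⁺ loses N₂: no meaningful conjugate acid; N₂ departs as an exceptionally stable neutral molecule
CH₂=CHCH₂–OTf loses OTf⁻: pKₐ(CF₃SO₃H (triflic acid)) ≈ -14
CH₂=CHCH₂–I loses I⁻: pKₐ(HI) ≈ -10
CH₂=CHCH₂–Cl loses Cl⁻: pKₐ(HCl) ≈ -7
CH₂=CHCH₂–ONO₂ loses NO₃⁻: pKₐ(HNO₃) ≈ -1.3
CH₂=CHCH₂–OPO(OH)₂ loses H₂PO₄⁻: pKₐ(H₃PO₄) ≈ 2.1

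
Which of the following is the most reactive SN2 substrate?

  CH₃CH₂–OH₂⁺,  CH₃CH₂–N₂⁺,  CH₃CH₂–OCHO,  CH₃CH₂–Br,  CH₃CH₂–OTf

Identical carbon frameworks mean the comparison reduces to leaving-group quality.
Rank by basicity of the departing species: weakest base leaves most easily.
CH₃CH₂–N₂⁺ loses N₂: no meaningful conjugate acid; N₂ departs as an exceptionally stable neutral molecule
CH₃CH₂–OTf loses OTf⁻: pKₐ(CF₃SO₃H (triflic acid)) ≈ -14
CH₃CH₂–Br loses Br⁻: pKₐ(HBr) ≈ -9
CH₃CH₂–OH₂⁺ loses H₂O: pKₐ(H₃O⁺) ≈ -1.7
CH₃CH₂–OCHO loses HCOO⁻: pKₐ(HCOOH) ≈ 3.8

CH₃CH₂–N₂⁺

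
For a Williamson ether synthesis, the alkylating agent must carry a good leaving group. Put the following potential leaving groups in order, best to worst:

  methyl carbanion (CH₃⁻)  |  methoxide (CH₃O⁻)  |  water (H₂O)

water (H₂O) > methoxide (CH₃O⁻) > methyl carbanion (CH₃⁻)

Rank by basicity of the departing species: weakest base leaves most easily.
water (H₂O): pKₐ(H₃O⁺) ≈ -1.7
methoxide (CH₃O⁻): pKₐ(CH₃OH) ≈ 15.5
methyl carbanion (CH₃⁻): pKₐ(CH₄) ≈ 48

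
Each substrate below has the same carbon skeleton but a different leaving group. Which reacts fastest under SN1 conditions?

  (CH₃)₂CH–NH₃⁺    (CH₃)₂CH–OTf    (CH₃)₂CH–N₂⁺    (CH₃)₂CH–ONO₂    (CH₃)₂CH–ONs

With the same alkyl group throughout, only the leaving group differentiates the rates.
The more stable X⁻ (or X) is on its own — i.e. the weaker a base it is — the better a leaving group it makes.
(CH₃)₂CH–N₂⁺ loses N₂: no meaningful conjugate acid; N₂ departs as an exceptionally stable neutral molecule
(CH₃)₂CH–OTf loses OTf⁻: pKₐ(CF₃SO₃H (triflic acid)) ≈ -14
(CH₃)₂CH–ONs loses ONs⁻: pKₐ(p-O₂NC₆H₄SO₃H) ≈ -3.5
(CH₃)₂CH–ONO₂ loses NO₃⁻: pKₐ(HNO₃) ≈ -1.3
(CH₃)₂CH–NH₃⁺ loses NH₃: pKₐ(NH₄⁺) ≈ 9.2

(CH₃)₂CH–N₂⁺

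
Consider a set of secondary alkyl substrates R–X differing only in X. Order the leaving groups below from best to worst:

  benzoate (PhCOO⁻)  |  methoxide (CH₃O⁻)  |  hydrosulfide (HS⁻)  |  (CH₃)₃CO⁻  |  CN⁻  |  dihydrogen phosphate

The more stable X⁻ (or X) is on its own — i.e. the weaker a base it is — the better a leaving group it makes.
dihydrogen phosphate: pKₐ(H₃PO₄) ≈ 2.1
benzoate (PhCOO⁻): pKₐ(C₆H₅COOH) ≈ 4.2
hydrosulfide (HS⁻): pKₐ(H₂S) ≈ 7
CN⁻: pKₐ(HCN) ≈ 9.2
methoxide (CH₃O⁻): pKₐ(CH₃OH) ≈ 15.5
(CH₃)₃CO⁻: pKₐ(t-BuOH) ≈ 18

dihydrogen phosphate > benzoate (PhCOO⁻) > hydrosulfide (HS⁻) > CN⁻ > methoxide (CH₃O⁻) > (CH₃)₃CO⁻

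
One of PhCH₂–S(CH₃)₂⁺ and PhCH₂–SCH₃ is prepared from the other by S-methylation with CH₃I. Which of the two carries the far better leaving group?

PhCH₂–S(CH₃)₂⁺

From PhCH₂–SCH₃ the departing group would be RS⁻ (pKₐ(RSH (a thiol)) ≈ 10.5). Moderately basic; rarely leaves without activation.
From PhCH₂–S(CH₃)₂⁺ the leaving group is SR'₂ (pKₐ(R'₂SH⁺) ≈ -7). Neutral; leaves from a sulfonium salt (R–SR'₂⁺).
S-methylation with CH₃I works by allowing neutral dimethyl sulfide, rather than methanethiolate, to depart, making PhCH₂–S(CH₃)₂⁺ enormously more reactive.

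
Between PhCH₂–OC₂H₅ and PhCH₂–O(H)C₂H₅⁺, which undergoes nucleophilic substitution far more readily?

From PhCH₂–OC₂H₅ the departing group would be CH₃CH₂O⁻ (pKₐ(CH₃CH₂OH) ≈ 16). Strong base; alkoxides do not leave unassisted.
From PhCH₂–O(H)C₂H₅⁺ the leaving group is R'OH (pKₐ(R'OH₂⁺) ≈ -2.4). Neutral; leaves from a protonated ether (an oxonium ion, R–O(H)R'⁺).
(In practice PhCH₂–O(H)C₂H₅⁺ is made from PhCH₂–OC₂H₅ by protonation with concentrated HBr, allowing neutral ethanol, rather than ethoxide, to depart.)

PhCH₂–O(H)C₂H₅⁺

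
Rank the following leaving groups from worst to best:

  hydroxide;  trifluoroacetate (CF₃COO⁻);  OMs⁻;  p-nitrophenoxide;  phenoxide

hydroxide < phenoxide < p-nitrophenoxide < trifluoroacetate (CF₃COO⁻) < OMs⁻

The more stable X⁻ (or X) is on its own — i.e. the weaker a base it is — the better a leaving group it makes.
OMs⁻: pKₐ(CH₃SO₃H (MsOH)) ≈ -1.9 — resonance-delocalised alkanesulfonate
trifluoroacetate (CF₃COO⁻): pKₐ(CF₃COOH) ≈ 0.2
p-nitrophenoxide: pKₐ(p-nitrophenol) ≈ 7.2 — nitro group delocalises the charge; the classic chromogenic LG
phenoxide: pKₐ(C₆H₅OH (phenol)) ≈ 10 — resonance into the ring helps, but still a poor LG
hydroxide: pKₐ(H₂O) ≈ 15.7 — strong base; essentially never leaves without prior activation
Listed from poorest to best leaving group as asked.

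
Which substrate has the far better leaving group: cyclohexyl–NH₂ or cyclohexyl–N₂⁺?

From cyclohexyl–NH₂ the departing group would be NH₂⁻ (pKₐ(NH₃) ≈ 38). Extremely strong base; never a leaving group.
From cyclohexyl–N₂⁺ the leaving group is N₂ (no meaningful conjugate acid; N₂ departs as an exceptionally stable neutral molecule).
(In practice cyclohexyl–N₂⁺ is made from cyclohexyl–NH₂ by diazotisation (NaNO₂ / HCl, 0 °C), generating a diazonium salt that expels N₂.)

cyclohexyl–N₂⁺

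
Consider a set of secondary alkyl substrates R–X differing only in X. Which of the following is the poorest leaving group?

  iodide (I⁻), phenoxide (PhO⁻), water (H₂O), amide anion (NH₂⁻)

amide anion (NH₂⁻)

iodide (I⁻): pKₐ(HI) ≈ -10
water (H₂O): pKₐ(H₃O⁺) ≈ -1.7
phenoxide (PhO⁻): pKₐ(C₆H₅OH (phenol)) ≈ 10
amide anion (NH₂⁻): pKₐ(NH₃) ≈ 38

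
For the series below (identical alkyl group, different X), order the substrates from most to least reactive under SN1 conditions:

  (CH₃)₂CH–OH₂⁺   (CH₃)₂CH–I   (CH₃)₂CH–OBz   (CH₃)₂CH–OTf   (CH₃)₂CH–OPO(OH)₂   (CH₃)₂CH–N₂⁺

The skeletons are identical, so relative rate is governed entirely by leaving-group ability.
Leaving-group ability tracks the stability of the departed species; conjugate-acid pKₐ is the usual yardstick (lower pKₐ → better LG).
(CH₃)₂CH–N₂⁺ loses N₂: no meaningful conjugate acid; N₂ departs as an exceptionally stable neutral molecule
(CH₃)₂CH–OTf loses OTf⁻: pKₐ(CF₃SO₃H (triflic acid)) ≈ -14
(CH₃)₂CH–I loses I⁻: pKₐ(HI) ≈ -10
(CH₃)₂CH–OH₂⁺ loses H₂O: pKₐ(H₃O⁺) ≈ -1.7
(CH₃)₂CH–OPO(OH)₂ loses H₂PO₄⁻: pKₐ(H₃PO₄) ≈ 2.1
(CH₃)₂CH–OBz loses PhCOO⁻: pKₐ(C₆H₅COOH) ≈ 4.2

(CH₃)₂CH–N₂⁺ > (CH₃)₂CH–OTf > (CH₃)₂CH–I > (CH₃)₂CH–OH₂⁺ > (CH₃)₂CH–OPO(OH)₂ > (CH₃)₂CH–OBz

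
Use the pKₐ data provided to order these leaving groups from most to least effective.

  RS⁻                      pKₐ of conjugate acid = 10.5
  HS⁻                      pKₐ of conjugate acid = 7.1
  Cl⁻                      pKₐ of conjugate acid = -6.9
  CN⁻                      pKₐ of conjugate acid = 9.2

Lower conjugate-acid pKₐ ⇒ weaker base ⇒ better leaving group.
Sorting by the given values: Cl⁻ (-6.9), HS⁻ (7.1), CN⁻ (9.2), RS⁻ (10.5).

Cl⁻ > HS⁻ > CN⁻ > RS⁻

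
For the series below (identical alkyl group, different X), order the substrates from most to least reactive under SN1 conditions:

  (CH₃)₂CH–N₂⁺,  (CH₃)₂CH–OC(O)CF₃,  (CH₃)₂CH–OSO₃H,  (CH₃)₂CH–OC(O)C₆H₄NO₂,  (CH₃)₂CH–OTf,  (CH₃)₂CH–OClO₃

Identical carbon frameworks mean the comparison reduces to leaving-group quality.
A good leaving group is a weak base: the lower the pKₐ of its conjugate acid, the more readily it departs.
(CH₃)₂CH–N₂⁺ loses N₂: no meaningful conjugate acid; N₂ departs as an exceptionally stable neutral molecule
(CH₃)₂CH–OTf loses OTf⁻: pKₐ(CF₃SO₃H (triflic acid)) ≈ -14
(CH₃)₂CH–OClO₃ loses ClO₄⁻: pKₐ(HClO₄) ≈ -10
(CH₃)₂CH–OSO₃H loses HSO₄⁻: pKₐ(H₂SO₄) ≈ -3
(CH₃)₂CH–OC(O)CF₃ loses CF₃COO⁻: pKₐ(CF₃COOH) ≈ 0.2
(CH₃)₂CH–OC(O)C₆H₄NO₂ loses p-O₂N–C₆H₄–COO⁻: pKₐ(p-nitrobenzoic acid) ≈ 3.4

(CH₃)₂CH–N₂⁺ > (CH₃)₂CH–OTf > (CH₃)₂CH–OClO₃ > (CH₃)₂CH–OSO₃H > (CH₃)₂CH–OC(O)CF₃ > (CH₃)₂CH–OC(O)C₆H₄NO₂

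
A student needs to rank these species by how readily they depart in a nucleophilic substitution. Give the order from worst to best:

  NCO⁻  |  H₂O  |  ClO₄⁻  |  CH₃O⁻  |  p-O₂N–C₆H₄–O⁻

CH₃O⁻ < p-O₂N–C₆H₄–O⁻ < NCO⁻ < H₂O < ClO₄⁻

Leaving-group ability tracks the stability of the departed species; conjugate-acid pKₐ is the usual yardstick (lower pKₐ → better LG).
ClO₄⁻: pKₐ(HClO₄) ≈ -10
H₂O: pKₐ(H₃O⁺) ≈ -1.7
NCO⁻: pKₐ(HOCN) ≈ 3.5
p-O₂N–C₆H₄–O⁻: pKₐ(p-nitrophenol) ≈ 7.2
CH₃O⁻: pKₐ(CH₃OH) ≈ 15.5
Listed from poorest to best leaving group as asked.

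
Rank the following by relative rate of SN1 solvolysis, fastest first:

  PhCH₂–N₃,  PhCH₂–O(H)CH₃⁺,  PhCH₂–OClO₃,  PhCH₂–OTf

Identical carbon frameworks mean the comparison reduces to leaving-group quality.
Rank by basicity of the departing species: weakest base leaves most easily.
PhCH₂–OTf loses OTf⁻: pKₐ(CF₃SO₃H (triflic acid)) ≈ -14
PhCH₂–OClO₃ loses ClO₄⁻: pKₐ(HClO₄) ≈ -10
PhCH₂–O(H)CH₃⁺ loses R'OH: pKₐ(R'OH₂⁺) ≈ -2.4
PhCH₂–N₃ loses N₃⁻: pKₐ(HN₃) ≈ 4.7

PhCH₂–OTf > PhCH₂–OClO₃ > PhCH₂–O(H)CH₃⁺ > PhCH₂–N₃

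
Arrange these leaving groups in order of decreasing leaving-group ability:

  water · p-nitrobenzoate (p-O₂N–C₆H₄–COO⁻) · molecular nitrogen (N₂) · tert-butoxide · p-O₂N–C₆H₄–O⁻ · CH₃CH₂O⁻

molecular nitrogen (N₂) > water > p-nitrobenzoate (p-O₂N–C₆H₄–COO⁻) > p-O₂N–C₆H₄–O⁻ > CH₃CH₂O⁻ > tert-butoxide

molecular nitrogen (N₂): no meaningful conjugate acid; N₂ departs as an exceptionally stable neutral molecule
water: pKₐ(H₃O⁺) ≈ -1.7 — neutral; leaves from a protonated alcohol (R–OH₂⁺)
p-nitrobenzoate (p-O₂N–C₆H₄–COO⁻): pKₐ(p-nitrobenzoic acid) ≈ 3.4 — electron-withdrawing nitro group stabilises the carboxylate
p-O₂N–C₆H₄–O⁻: pKₐ(p-nitrophenol) ≈ 7.2 — nitro group delocalises the charge; the classic chromogenic LG
CH₃CH₂O⁻: pKₐ(CH₃CH₂OH) ≈ 16 — strong base; alkoxides do not leave unassisted
tert-butoxide: pKₐ(t-BuOH) ≈ 18 — bulky, strongly basic alkoxide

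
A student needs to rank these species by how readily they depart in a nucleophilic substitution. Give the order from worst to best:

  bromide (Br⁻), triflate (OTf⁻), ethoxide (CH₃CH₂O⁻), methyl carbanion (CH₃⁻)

methyl carbanion (CH₃⁻) < ethoxide (CH₃CH₂O⁻) < bromide (Br⁻) < triflate (OTf⁻)

A good leaving group is a weak base: the lower the pKₐ of its conjugate acid, the more readily it departs.
triflate (OTf⁻): pKₐ(CF₃SO₃H (triflic acid)) ≈ -14
bromide (Br⁻): pKₐ(HBr) ≈ -9 — weak base; good leaving group
ethoxide (CH₃CH₂O⁻): pKₐ(CH₃CH₂OH) ≈ 16
methyl carbanion (CH₃⁻): pKₐ(CH₄) ≈ 48 — unstabilised carbanion; the worst conceivable leaving group
The question asks for worst first, so the sequence is read in increasing leaving-group ability.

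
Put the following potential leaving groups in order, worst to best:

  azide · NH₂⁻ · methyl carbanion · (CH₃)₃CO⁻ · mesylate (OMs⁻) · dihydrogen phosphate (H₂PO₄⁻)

Leaving-group ability tracks the stability of the departed species; conjugate-acid pKₐ is the usual yardstick (lower pKₐ → better LG).
mesylate (OMs⁻): pKₐ(CH₃SO₃H (MsOH)) ≈ -1.9
dihydrogen phosphate (H₂PO₄⁻): pKₐ(H₃PO₄) ≈ 2.1 — moderate base; biological leaving group after further activation
azide: pKₐ(HN₃) ≈ 4.7 — linear, resonance-stabilised
(CH₃)₃CO⁻: pKₐ(t-BuOH) ≈ 18 — bulky, strongly basic alkoxide
NH₂⁻: pKₐ(NH₃) ≈ 38 — extremely strong base; never a leaving group
methyl carbanion: pKₐ(CH₄) ≈ 48
Listed from poorest to best leaving group as asked.

methyl carbanion < NH₂⁻ < (CH₃)₃CO⁻ < azide < dihydrogen phosphate (H₂PO₄⁻) < mesylate (OMs⁻)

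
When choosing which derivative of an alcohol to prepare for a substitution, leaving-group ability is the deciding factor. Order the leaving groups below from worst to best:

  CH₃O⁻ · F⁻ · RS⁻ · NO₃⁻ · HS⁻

CH₃O⁻ < RS⁻ < HS⁻ < F⁻ < NO₃⁻

Leaving-group ability tracks the stability of the departed species; conjugate-acid pKₐ is the usual yardstick (lower pKₐ → better LG).
NO₃⁻: pKₐ(HNO₃) ≈ -1.3
F⁻: pKₐ(HF) ≈ 3.2
HS⁻: pKₐ(H₂S) ≈ 7
RS⁻: pKₐ(RSH (a thiol)) ≈ 10.5
CH₃O⁻: pKₐ(CH₃OH) ≈ 15.5
The question asks for worst first, so the sequence is read in increasing leaving-group ability.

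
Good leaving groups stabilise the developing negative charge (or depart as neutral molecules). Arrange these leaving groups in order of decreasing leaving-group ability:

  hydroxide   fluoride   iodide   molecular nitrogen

molecular nitrogen > iodide > fluoride > hydroxide

The more stable X⁻ (or X) is on its own — i.e. the weaker a base it is — the better a leaving group it makes.
molecular nitrogen: no meaningful conjugate acid; N₂ departs as an exceptionally stable neutral molecule
iodide: pKₐ(HI) ≈ -10
fluoride: pKₐ(HF) ≈ 3.2
hydroxide: pKₐ(H₂O) ≈ 15.7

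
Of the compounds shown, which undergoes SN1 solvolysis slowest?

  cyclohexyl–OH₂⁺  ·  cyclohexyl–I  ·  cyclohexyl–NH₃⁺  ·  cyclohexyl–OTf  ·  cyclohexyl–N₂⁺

cyclohexyl–NH₃⁺

With the same alkyl group throughout, only the leaving group differentiates the rates.
Rank by basicity of the departing species: weakest base leaves most easily.
cyclohexyl–N₂⁺ loses N₂: no meaningful conjugate acid; N₂ departs as an exceptionally stable neutral molecule
cyclohexyl–OTf loses OTf⁻: pKₐ(CF₃SO₃H (triflic acid)) ≈ -14
cyclohexyl–I loses I⁻: pKₐ(HI) ≈ -10
cyclohexyl–OH₂⁺ loses H₂O: pKₐ(H₃O⁺) ≈ -1.7
cyclohexyl–NH₃⁺ loses NH₃: pKₐ(NH₄⁺) ≈ 9.2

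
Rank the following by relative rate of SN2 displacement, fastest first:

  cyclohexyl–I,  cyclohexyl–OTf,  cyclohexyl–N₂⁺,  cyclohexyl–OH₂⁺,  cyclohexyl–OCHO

cyclohexyl–N₂⁺ > cyclohexyl–OTf > cyclohexyl–I > cyclohexyl–OH₂⁺ > cyclohexyl–OCHO

With the same alkyl group throughout, only the leaving group differentiates the rates.
The more stable X⁻ (or X) is on its own — i.e. the weaker a base it is — the better a leaving group it makes.
cyclohexyl–N₂⁺ loses N₂: no meaningful conjugate acid; N₂ departs as an exceptionally stable neutral molecule
cyclohexyl–OTf loses OTf⁻: pKₐ(CF₃SO₃H (triflic acid)) ≈ -14
cyclohexyl–I loses I⁻: pKₐ(HI) ≈ -10
cyclohexyl–OH₂⁺ loses H₂O: pKₐ(H₃O⁺) ≈ -1.7
cyclohexyl–OCHO loses HCOO⁻: pKₐ(HCOOH) ≈ 3.8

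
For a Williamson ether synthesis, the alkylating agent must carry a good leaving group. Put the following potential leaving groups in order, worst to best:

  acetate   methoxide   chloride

methoxide < acetate < chloride

chloride: pKₐ(HCl) ≈ -7 — moderately weak base
acetate: pKₐ(CH₃COOH) ≈ 4.8 — resonance-stabilised but still a weak base
methoxide: pKₐ(CH₃OH) ≈ 15.5 — strong base; alkoxides do not leave unassisted
Reversing gives the worst-to-best order requested.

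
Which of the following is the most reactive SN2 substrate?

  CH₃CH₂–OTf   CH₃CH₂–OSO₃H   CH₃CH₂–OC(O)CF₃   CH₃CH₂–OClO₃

CH₃CH₂–OTf

The skeletons are identical, so relative rate is governed entirely by leaving-group ability.
The more stable X⁻ (or X) is on its own — i.e. the weaker a base it is — the better a leaving group it makes.
CH₃CH₂–OTf loses OTf⁻: pKₐ(CF₃SO₃H (triflic acid)) ≈ -14
CH₃CH₂–OClO₃ loses ClO₄⁻: pKₐ(HClO₄) ≈ -10
CH₃CH₂–OSO₃H loses HSO₄⁻: pKₐ(H₂SO₄) ≈ -3
CH₃CH₂–OC(O)CF₃ loses CF₃COO⁻: pKₐ(CF₃COOH) ≈ 0.2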